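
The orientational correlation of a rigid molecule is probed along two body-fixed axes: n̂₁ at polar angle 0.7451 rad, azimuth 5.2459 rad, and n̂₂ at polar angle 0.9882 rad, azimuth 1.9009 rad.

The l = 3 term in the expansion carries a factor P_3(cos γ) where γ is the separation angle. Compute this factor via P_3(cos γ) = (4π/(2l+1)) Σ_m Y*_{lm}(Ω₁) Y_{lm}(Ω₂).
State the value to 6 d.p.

0.216718

Addition theorem: P_3(cos γ) = (4π/7) Σ_m Y*_{lm}(Ω₁) Y_{lm}(Ω₂), m = −3…3:
  [-3]  conj(Y_{3,-3})(Ω₁) = (-0.130003, -0.003867) ; Y_{3,-3}(Ω₂) = (0.203140, 0.133232) ; Δ = (-0.025894, -0.018106)
  [-2]  conj(Y_{3,-2})(Ω₁) = (-0.166713, -0.302447) ; Y_{3,-2}(Ω₂) = (-0.309688, 0.240454) ; Δ = (0.124354, 0.053578)
  [-1]  conj(Y_{3,-1})(Ω₁) = (0.189592, -0.320992) ; Y_{3,-1}(Ω₂) = (-0.044924, -0.131112) ; Δ = (-0.050603, -0.010437)
  [+0]  conj(Y_{3,0})(Ω₁) = (-0.081939, -0.000000) ; Y_{3,0}(Ω₂) = (-0.305194, 0.000000) ; Δ = (0.025007, 0.000000)
  [+1]  conj(Y_{3,1})(Ω₁) = (-0.189592, -0.320992) ; Y_{3,1}(Ω₂) = (0.044924, -0.131112) ; Δ = (-0.050603, 0.010437)
  [+2]  conj(Y_{3,2})(Ω₁) = (-0.166713, 0.302447) ; Y_{3,2}(Ω₂) = (-0.309688, -0.240454) ; Δ = (0.124354, -0.053578)
  [+3]  conj(Y_{3,3})(Ω₁) = (0.130003, -0.003867) ; Y_{3,3}(Ω₂) = (-0.203140, 0.133232) ; Δ = (-0.025894, 0.018106)
Σ over m = (0.120721, 0.000000); ×(4π/7) → (0.216718, 0.000000). Real part: 0.216718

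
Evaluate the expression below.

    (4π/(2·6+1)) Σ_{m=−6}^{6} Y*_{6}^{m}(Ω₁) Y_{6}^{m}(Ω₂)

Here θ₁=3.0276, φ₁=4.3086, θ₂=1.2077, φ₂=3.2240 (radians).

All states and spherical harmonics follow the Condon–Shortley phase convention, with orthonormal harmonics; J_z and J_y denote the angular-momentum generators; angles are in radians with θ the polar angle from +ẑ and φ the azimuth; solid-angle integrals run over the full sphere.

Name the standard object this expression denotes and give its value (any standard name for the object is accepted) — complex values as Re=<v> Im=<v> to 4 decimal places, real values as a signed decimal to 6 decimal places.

Legendre polynomial (addition theorem), +0.135588

This sum is the spherical-harmonic addition theorem: it equals the Legendre polynomial P_l(cos γ) of the angle γ between the two directions.
Expand P_6 via completeness: Σ_{m} conj(Y_{6,m}) at Ω₁ times Y_{6,m} at Ω₂ —
  m=-6: (0.00000 + 0.00000j) × (0.28375 - 0.15297j) = 0.00000 + 0.00000j  (running Σ = 0.00000 + 0.00000j)
  m=-5: (0.00003 - 0.00001j) × (-0.38877 + 0.16991j) = -0.00001 + 0.00001j  (running Σ = -0.00001 + 0.00001j)
  m=-4: (-0.00003 - 0.00059j) × (0.09992 - 0.03418j) = -0.00002 - 0.00006j  (running Σ = -0.00003 - 0.00005j)
  m=-3: (-0.00701 - 0.00263j) × (0.29546 - 0.07457j) = -0.00227 - 0.00026j  (running Σ = -0.00230 - 0.00030j)
  m=-2: (-0.04481 + 0.04685j) × (-0.20930 + 0.03481j) = 0.00775 - 0.01137j  (running Σ = 0.00545 - 0.01167j)
  m=-1: (0.13792 + 0.32279j) × (-0.23729 + 0.01960j) = -0.03905 - 0.07389j  (running Σ = -0.03360 - 0.08556j)
  m=0: (0.88292 + 0.00000j) × (0.23498 + 0.00000j) = 0.20747 + 0.00000j  (running Σ = 0.17387 - 0.08556j)
  m=1: (-0.13792 + 0.32279j) × (0.23729 + 0.01960j) = -0.03905 + 0.07389j  (running Σ = 0.13482 - 0.01167j)
  m=2: (-0.04481 - 0.04685j) × (-0.20930 - 0.03481j) = 0.00775 + 0.01137j  (running Σ = 0.14256 - 0.00030j)
  m=3: (0.00701 - 0.00263j) × (-0.29546 - 0.07457j) = -0.00227 + 0.00026j  (running Σ = 0.14030 - 0.00005j)
  m=4: (-0.00003 + 0.00059j) × (0.09992 + 0.03418j) = -0.00002 + 0.00006j  (running Σ = 0.14028 + 0.00001j)
  m=5: (-0.00003 - 0.00001j) × (0.38877 + 0.16991j) = -0.00001 - 0.00001j  (running Σ = 0.14027 + 0.00000j)
  m=6: (0.00000 - 0.00000j) × (0.28375 + 0.15297j) = 0.00000 - 0.00000j  (running Σ = 0.14027 - 0.00000j)
Σ over m = 0.14027 - 0.00000j; ×(4π/13) → 0.13559 - 0.00000j. Real part: 0.135588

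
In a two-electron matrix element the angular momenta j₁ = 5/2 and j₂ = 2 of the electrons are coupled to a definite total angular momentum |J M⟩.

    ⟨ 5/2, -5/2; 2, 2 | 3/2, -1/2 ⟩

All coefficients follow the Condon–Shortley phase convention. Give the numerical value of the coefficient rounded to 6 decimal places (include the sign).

−√(8/21) ≈ -0.617213

triangle: 3!·2!·1!/7! = 12/5040
(j±m)!: 0!·5!·4!·0!·1!·2! = 5760
prefactor² = (2J+1)·Δ·N² = 384/7
  k=3: −1/(3!·0!·2!·1!·0!·0!) = -1/12
Σ = -1/12  ⇒  CG² = 384/7·(-1/12)² = 8/21
CG = −√(8/21) = -0.617213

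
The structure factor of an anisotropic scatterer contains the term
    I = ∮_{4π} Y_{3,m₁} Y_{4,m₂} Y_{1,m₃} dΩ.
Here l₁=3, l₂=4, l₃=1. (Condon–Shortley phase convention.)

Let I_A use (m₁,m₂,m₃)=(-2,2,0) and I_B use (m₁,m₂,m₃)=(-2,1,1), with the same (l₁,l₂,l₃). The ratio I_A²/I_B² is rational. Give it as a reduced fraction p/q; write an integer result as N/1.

Shared (l₁,l₂,l₃)=(3,4,1): N and (l;000)² cancel in I_A²/I_B².
A: Δ = 6!·0!·2!/9! = 1/252; Racah Σ t=5..5: t=5:−1/120 = -1/120; ⇒ 3j(3 4 1; -2 2 0)² = 1/21, sgn +1
B: Δ = 6!·0!·2!/9! = 1/252; Racah Σ t=5..5: t=5:−1/240 = -1/240; ⇒ 3j(3 4 1; -2 1 1)² = 1/84, sgn -1
I_A²/I_B² = (1/21)/(1/84) = 4/1

4/1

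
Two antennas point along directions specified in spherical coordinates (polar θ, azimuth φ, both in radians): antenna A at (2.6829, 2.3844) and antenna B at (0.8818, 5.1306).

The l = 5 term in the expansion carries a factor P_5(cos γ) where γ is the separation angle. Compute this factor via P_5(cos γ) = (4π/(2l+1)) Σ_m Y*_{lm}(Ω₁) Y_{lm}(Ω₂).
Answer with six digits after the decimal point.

0.127963

Summing Y*_{l m}(θ₁,φ₁)·Y_{l m}(θ₂,φ₂) over m ∈ [−5, 5]; prefactor 4π/(2·5+1) = 1.142397:
  m=-5: Y*=(0.006315, -0.004745)  Y=(0.110349, -0.063220)  product (0.000397, -0.000923)
  m=-4: Y*=(0.050260, 0.005695)  Y=(-0.033744, -0.329519)  product (0.000181, -0.016754)
  m=-3: Y*=(0.120745, 0.143126)  Y=(-0.398858, -0.130481)  product (-0.029485, -0.072842)
  m=-2: Y*=(-0.023715, 0.419943)  Y=(-0.091452, 0.101295)  product (-0.040370, -0.040807)
  m=-1: Y*=(-0.341942, 0.323177)  Y=(-0.123283, -0.277397)  product (0.131804, 0.055011)
  m=+0: Y*=(0.058448, -0.000000)  Y=(-0.223140, 0.000000)  product (-0.013042, 0.000000)
  m=+1: Y*=(0.341942, 0.323177)  Y=(0.123283, -0.277397)  product (0.131804, -0.055011)
  m=+2: Y*=(-0.023715, -0.419943)  Y=(-0.091452, -0.101295)  product (-0.040370, 0.040807)
  m=+3: Y*=(-0.120745, 0.143126)  Y=(0.398858, -0.130481)  product (-0.029485, 0.072842)
  m=+4: Y*=(0.050260, -0.005695)  Y=(-0.033744, 0.329519)  product (0.000181, 0.016754)
  m=+5: Y*=(-0.006315, -0.004745)  Y=(-0.110349, -0.063220)  product (0.000397, 0.000923)
Accumulated sum (0.112012, -0.000000); after 4π/(2l+1) scaling, (0.127963, -0.000000) ⇒ P_5 = 0.127963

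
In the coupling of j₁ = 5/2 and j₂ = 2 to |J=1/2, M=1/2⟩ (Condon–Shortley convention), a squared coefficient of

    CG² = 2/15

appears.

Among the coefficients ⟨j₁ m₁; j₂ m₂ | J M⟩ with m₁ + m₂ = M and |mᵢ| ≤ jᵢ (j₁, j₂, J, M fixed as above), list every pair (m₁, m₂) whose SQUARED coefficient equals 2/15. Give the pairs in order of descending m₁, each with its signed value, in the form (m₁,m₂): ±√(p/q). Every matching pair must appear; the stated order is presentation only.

Admissible pairs with m₁+m₂ = M = 1/2: (-3/2,2), (-1/2,1), (1/2,0), (3/2,-1), (5/2,-2)
  (m₁,m₂)=(5/2,-2): CG² = 1/3, CG = +√(1/3)
  (m₁,m₂)=(3/2,-1): CG² = 4/15, CG = −√(4/15)
  (m₁,m₂)=(1/2,0): CG² = 1/5, CG = +√(1/5)
  (m₁,m₂)=(-1/2,1): CG² = 2/15, CG = −√(2/15)   ← matches the target
  (m₁,m₂)=(-3/2,2): CG² = 1/15, CG = +√(1/15)
Pairs with CG² = 2/15: (-1/2,1): −√(2/15)

(-1/2,1): −√(2/15)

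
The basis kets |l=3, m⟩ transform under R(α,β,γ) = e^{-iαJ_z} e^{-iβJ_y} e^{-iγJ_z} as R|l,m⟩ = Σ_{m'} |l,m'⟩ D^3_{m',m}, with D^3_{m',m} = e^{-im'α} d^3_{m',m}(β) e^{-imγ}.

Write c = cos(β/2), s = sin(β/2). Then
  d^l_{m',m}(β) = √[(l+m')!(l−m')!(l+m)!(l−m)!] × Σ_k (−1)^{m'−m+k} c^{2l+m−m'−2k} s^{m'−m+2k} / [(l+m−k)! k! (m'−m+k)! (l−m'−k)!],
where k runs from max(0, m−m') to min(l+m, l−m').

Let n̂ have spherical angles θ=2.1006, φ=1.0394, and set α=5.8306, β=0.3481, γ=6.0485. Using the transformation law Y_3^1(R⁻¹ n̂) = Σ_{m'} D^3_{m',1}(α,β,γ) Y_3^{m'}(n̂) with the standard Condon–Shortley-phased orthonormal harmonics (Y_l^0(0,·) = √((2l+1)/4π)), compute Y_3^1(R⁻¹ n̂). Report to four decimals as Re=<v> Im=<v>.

Need the full column D^3_{m',1} for m'=−3..3 at α=5.8306, β=0.3481, γ=6.0485.
cos(β/2)=0.984891, sin(β/2)=0.173173
d^3_{-3,1}: single k=4 term ⇒ +0.003379;  D = +0.001463-0.003046i
d^3_{-2,1}: k∈[3..4] ⇒ +0.031379 -0.000485 = +0.030893;  D = +0.024206-0.019196i
d^3_{-1,1}: k∈[2..4] ⇒ +0.169302 -0.006979 +0.000027 = +0.162350;  D = +0.158511-0.035097i
d^3_{0,1}: k∈[1..3] ⇒ +0.555919 -0.051560 +0.000531 = +0.504890;  D = +0.491050+0.117406i
d^3_{1,1}: k∈[0..2] ⇒ +0.912705 -0.225736 +0.005234 = +0.692202;  D = +0.535059+0.439154i
d^3_{2,1}: k∈[0..1] ⇒ -0.507482 +0.031379 = -0.476104;  D = -0.198881-0.432575i
d^3_{3,1}: single k=0 term ⇒ +0.109284;  D = -0.002365+0.109259i
Y_3^{m'}(θ=2.1006,φ=1.0394) and Σ D·Y over m':
  (+0.0015-0.0030i)·(-0.2680-0.0063i)  (+0.0242-0.0192i)·(+0.1871+0.3360i)  (+0.1585-0.0351i)·(+0.0391-0.0666i)  (+0.4911+0.1174i)·(+0.3249+0.0000i)  (+0.5351+0.4392i)·(-0.0391-0.0666i)  (-0.1989-0.4326i)·(+0.1871-0.3360i)  (-0.0024+0.1093i)·(+0.2680-0.0063i)
Y_3^1(R⁻¹ n̂) = -0.000202-0.006044i

Re=-0.0002 Im=-0.0060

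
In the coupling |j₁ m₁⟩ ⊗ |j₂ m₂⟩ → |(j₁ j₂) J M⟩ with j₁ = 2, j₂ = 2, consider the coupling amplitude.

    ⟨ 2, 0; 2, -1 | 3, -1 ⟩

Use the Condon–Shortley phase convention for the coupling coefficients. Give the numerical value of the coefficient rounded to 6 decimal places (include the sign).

triangle: 1!×3!×3!/8! = 36/40320
(j±m)!: 2!×2!×1!×3!×2!×4! = 1152
prefactor² = (2J+1)×Δ×N² = 36/5
  k=0: +1/(0!×1!×2!×1!×1!×2!) = 1/4
  k=1: −1/(1!×0!×1!×0!×2!×3!) = -1/12
Σ = 1/6  ⇒  CG² = 36/5×(1/6)² = 1/5
CG = +√(1/5) = +0.447214

+0.447214  (= +√(1/5))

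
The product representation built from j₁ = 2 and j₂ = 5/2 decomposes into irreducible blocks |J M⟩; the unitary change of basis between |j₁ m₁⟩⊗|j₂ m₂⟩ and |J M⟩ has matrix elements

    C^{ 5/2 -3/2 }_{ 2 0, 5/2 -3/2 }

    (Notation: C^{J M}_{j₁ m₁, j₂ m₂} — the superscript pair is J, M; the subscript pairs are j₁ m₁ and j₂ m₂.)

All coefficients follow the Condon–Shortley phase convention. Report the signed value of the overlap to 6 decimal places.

-0.119523

triangle: 2!·2!·3!/8! = 24/40320
(j±m)!: 2!·2!·1!·4!·1!·4! = 2304
prefactor² = (2J+1)·Δ·N² = 288/35
  k=0: +1/(0!·2!·2!·1!·0!·2!) = 1/8
  k=1: −1/(1!·1!·1!·0!·1!·3!) = -1/6
Σ = -1/24  ⇒  CG² = 288/35·(-1/24)² = 1/70
CG = −√(1/70) = -0.119523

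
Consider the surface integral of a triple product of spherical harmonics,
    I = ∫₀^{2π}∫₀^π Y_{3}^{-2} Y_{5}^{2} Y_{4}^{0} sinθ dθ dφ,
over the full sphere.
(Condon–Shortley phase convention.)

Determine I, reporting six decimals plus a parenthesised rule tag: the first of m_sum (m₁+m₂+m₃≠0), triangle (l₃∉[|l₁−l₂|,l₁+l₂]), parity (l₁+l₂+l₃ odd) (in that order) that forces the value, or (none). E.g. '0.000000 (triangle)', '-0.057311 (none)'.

m-sum 0 ✓  L=12 even ✓  2≤4≤8 ✓
Π(2lᵢ+1) = 7×11×9 = 693
triangle coeff Δ(3,5,4) = 1/180180
Σ_t [1,3]: t=1:−1/576 t=2:+1/144 t=3:−1/576 = 1/288
(3j)²=20/1001 [(3 5 4; 0 0 0)], sign=+1
Σ_t [3,4]: t=3:−1/576 t=4:+1/864 = -1/1728
(3j)²=5/1287 [(3 5 4; -2 2 0)], sign=-1
⇒ 4πI² = 100/1859
I = (-1)√(100/1859/(4π)) = -0.06542675
No selection rule forces the value: the integral is nonzero (none).

-0.065427 (none)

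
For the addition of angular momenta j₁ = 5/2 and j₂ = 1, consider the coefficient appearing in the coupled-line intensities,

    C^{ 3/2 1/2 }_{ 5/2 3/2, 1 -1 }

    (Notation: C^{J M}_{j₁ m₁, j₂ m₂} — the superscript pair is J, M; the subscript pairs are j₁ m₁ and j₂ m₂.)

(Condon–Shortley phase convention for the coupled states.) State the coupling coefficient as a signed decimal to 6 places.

+√(2/5) ≈ +0.632456

j₁+j₂−J=2  J+j₁−j₂=3  J−j₁+j₂=0  j₁+j₂+J+1=6
(j₁±m₁, j₂±m₂, J±M) = (4,1,0,2,2,1)
P² = 32/5
sum k=0..0:
  [0] +1/4 = 1/4
S = 1/4
C² = P²·S² = 2/5 ; C = +0.632456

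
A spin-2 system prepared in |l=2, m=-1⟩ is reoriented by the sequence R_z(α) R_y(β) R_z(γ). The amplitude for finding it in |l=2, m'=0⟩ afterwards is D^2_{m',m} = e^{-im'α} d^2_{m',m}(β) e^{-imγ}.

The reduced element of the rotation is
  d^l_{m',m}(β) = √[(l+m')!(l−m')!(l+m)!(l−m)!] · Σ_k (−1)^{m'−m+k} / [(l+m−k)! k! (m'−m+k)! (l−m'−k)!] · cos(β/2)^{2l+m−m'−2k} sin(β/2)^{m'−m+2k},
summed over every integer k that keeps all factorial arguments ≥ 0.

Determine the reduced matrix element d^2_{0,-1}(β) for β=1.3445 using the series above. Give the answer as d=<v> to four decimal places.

d=-0.2678

d^2_{0,-1}(β=1.3445) via the finite sum:
c=cos(1.344500/2)=0.782422, s=sin(1.344500/2)=0.622748; N=√[2·2·1·6]=4.898979
Admissible k: 0..1 (factorial args all ≥0)
  k=0: (−1)^1·4.8990/(2)·0.7824^3·0.6227^1 = -0.730654
  k=1: (−1)^2·4.8990/(2)·0.7824^1·0.6227^3 = +0.462865
d^2_{0,-1}(1.3445) = -0.730654 +0.462865 = -0.267790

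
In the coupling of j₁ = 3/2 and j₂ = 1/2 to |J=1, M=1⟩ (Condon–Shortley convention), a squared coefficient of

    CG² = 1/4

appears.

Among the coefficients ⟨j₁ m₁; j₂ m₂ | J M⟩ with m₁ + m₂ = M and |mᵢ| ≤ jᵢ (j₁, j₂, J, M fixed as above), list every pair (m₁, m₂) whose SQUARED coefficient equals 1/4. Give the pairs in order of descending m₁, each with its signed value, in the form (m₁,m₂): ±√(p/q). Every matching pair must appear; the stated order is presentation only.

Admissible pairs with m₁+m₂ = M = 1: (1/2,1/2), (3/2,-1/2)
  (m₁,m₂)=(3/2,-1/2): CG² = 3/4, CG = +√(3/4)
  (m₁,m₂)=(1/2,1/2): CG² = 1/4, CG = −√(1/4)   ← matches the target
Pairs with CG² = 1/4: (1/2,1/2): −√(1/4)

(1/2,1/2): −√(1/4)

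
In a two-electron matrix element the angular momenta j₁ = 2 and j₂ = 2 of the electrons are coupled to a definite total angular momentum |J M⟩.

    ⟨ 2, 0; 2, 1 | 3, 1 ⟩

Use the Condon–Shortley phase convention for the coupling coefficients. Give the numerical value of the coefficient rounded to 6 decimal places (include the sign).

-0.447214

j₁+j₂−J=1  J+j₁−j₂=3  J−j₁+j₂=3  j₁+j₂+J+1=8
(j₁±m₁, j₂±m₂, J±M) = (2,2,3,1,4,2)
P² = 36/5
sum k=0..1:
  [0] +1/12 = 1/12
  [1] −1/4 = -1/4
S = -1/6
C² = P²·S² = 1/5 ; C = -0.447214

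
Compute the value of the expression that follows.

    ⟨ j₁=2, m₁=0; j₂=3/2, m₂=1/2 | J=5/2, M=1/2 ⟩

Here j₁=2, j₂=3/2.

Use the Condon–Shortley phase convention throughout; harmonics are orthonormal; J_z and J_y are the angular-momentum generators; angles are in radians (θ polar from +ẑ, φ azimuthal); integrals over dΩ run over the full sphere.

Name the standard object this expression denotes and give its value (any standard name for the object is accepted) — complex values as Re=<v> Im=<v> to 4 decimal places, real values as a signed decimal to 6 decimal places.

Clebsch–Gordan coefficient, −√(3/35) ≈ -0.292770

This is a Clebsch–Gordan (vector-coupling) coefficient.
j₁+j₂−J=1  J+j₁−j₂=3  J−j₁+j₂=2  j₁+j₂+J+1=7
(j₁±m₁, j₂±m₂, J±M) = (2,2,2,1,3,2)
P² = 48/35
sum k=0..1:
  [0] +1/4 = 1/4
  [1] −1/2 = -1/2
S = -1/4
C² = P²·S² = 3/35 ; C = -0.292770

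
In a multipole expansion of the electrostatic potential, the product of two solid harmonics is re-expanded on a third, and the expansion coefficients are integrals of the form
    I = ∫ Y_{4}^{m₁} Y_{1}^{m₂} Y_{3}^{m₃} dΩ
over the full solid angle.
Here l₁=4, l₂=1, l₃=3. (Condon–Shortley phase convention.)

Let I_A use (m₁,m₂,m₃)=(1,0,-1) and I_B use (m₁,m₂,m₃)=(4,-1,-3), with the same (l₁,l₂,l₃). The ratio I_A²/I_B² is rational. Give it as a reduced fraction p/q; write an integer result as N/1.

15/28

l's match ⇒ only the (l;m) 3-j factors differ between A and B.
A: triangle coeff Δ(4,1,3) = 1/252; Σ_t [1,1]: t=1:−1/48 = -1/48; (3j)²=5/84 [(4 1 3; 1 0 -1)], sign=-1
B: triangle coeff Δ(4,1,3) = 1/252; Σ_t [0,0]: t=0:+1/1440 = 1/1440; (3j)²=1/9 [(4 1 3; 4 -1 -3)], sign=+1
I_A²/I_B² = (5/84)/(1/9) = 15/28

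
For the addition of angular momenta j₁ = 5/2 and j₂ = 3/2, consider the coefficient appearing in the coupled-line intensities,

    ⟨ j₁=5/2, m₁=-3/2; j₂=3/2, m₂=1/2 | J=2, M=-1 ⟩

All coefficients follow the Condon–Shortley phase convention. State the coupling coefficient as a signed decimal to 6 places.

triangle: 2!·3!·1!/7! = 12/5040
(j±m)!: 1!·4!·2!·1!·1!·3! = 288
prefactor² = (2J+1)·Δ·N² = 24/7
  k=1: −1/(1!·1!·3!·1!·0!·0!) = -1/6
  k=2: +1/(2!·0!·2!·0!·1!·1!) = 1/4
Σ = 1/12  ⇒  CG² = 24/7·(1/12)² = 1/42
CG = +√(1/42) = +0.154303

+0.154303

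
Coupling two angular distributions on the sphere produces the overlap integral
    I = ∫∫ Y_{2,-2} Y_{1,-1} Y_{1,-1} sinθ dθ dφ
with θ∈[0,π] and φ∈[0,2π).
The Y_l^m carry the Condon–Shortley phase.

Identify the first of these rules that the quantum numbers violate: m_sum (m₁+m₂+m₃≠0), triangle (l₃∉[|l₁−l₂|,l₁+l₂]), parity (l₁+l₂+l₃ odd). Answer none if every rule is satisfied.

m_sum

azimuthal sum: -2 − 1 − 1 = -4  ✗
1 ≤ 1 ≤ 3 (triangle on l)
L = 2 + 1 + 1 = 4 (even)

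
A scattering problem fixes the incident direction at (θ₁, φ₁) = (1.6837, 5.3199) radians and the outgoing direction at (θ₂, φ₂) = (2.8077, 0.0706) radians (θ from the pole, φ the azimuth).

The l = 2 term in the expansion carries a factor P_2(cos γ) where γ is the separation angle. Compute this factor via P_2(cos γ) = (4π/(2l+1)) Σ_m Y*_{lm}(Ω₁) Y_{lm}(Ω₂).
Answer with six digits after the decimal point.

-0.388207

Summing Y*_{l m}(θ₁,φ₁)·Y_{l m}(θ₂,φ₂) over m ∈ [−2, 2]; prefactor 4π/(2·2+1) = 2.513274:
  term(m=-2) = -0.007543-0.013908i   from Y*(Ω₁)=-0.132838-0.357489i, Y(Ω₂)=+0.041074-0.005838i
  term(m=-1) = +0.010581-0.017776i   from Y*(Ω₁)=-0.049367+0.071010i, Y(Ω₂)=-0.238604+0.016873i
  term(m=+0) = -0.160538-0.000000i   from Y*(Ω₁)=-0.303382-0.000000i, Y(Ω₂)=+0.529162+0.000000i
  term(m=+1) = +0.010581+0.017776i   from Y*(Ω₁)=+0.049367+0.071010i, Y(Ω₂)=+0.238604+0.016873i
  term(m=+2) = -0.007543+0.013908i   from Y*(Ω₁)=-0.132838+0.357489i, Y(Ω₂)=+0.041074+0.005838i
Σ over m = -0.154462+0.000000i; ×(4π/5) → -0.388207+0.000000i. Real part: -0.388207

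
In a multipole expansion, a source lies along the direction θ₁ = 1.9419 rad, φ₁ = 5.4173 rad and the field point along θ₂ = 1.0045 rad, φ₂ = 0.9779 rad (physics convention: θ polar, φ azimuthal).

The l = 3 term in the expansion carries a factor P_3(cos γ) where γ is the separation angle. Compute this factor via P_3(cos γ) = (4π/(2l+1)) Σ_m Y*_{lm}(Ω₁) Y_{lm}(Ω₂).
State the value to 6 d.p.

Term-by-term m-sum for l=3 (normalisation 4π/7 = 1.795196):
  m=-3: Y*=-0.28895 - 0.17476j  Y=-0.24535 - 0.05175j  product 0.06185 + 0.05783j
  m=-2: Y*=0.05159 + 0.31772j  Y=-0.14665 - 0.36190j  product 0.10741 - 0.06526j
  m=-1: Y*=-0.06683 + 0.07856j  Y=0.06693 - 0.09934j  product 0.00333 + 0.01190j
  m=+0: Y*=0.31700 + 0.00000j  Y=-0.31249 + 0.00000j  product -0.09906 + 0.00000j
  m=+1: Y*=0.06683 + 0.07856j  Y=-0.06693 - 0.09934j  product 0.00333 - 0.01190j
  m=+2: Y*=0.05159 - 0.31772j  Y=-0.14665 + 0.36190j  product 0.10741 + 0.06526j
  m=+3: Y*=0.28895 - 0.17476j  Y=0.24535 - 0.05175j  product 0.06185 - 0.05783j
Total Σ_m = 0.24613 + 0.00000j. Multiply by 1.795196: 0.44185 + 0.00000j. P_3(cos γ) = 0.441848

0.441848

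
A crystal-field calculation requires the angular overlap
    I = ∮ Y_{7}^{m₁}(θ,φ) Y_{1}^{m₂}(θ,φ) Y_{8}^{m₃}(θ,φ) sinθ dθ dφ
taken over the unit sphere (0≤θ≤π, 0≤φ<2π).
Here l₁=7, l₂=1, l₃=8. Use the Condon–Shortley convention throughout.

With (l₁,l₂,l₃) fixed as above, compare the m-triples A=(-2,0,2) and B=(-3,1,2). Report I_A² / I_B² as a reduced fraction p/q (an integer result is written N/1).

Same 7,1,8: normalisation and zero-m 3j drop out of the ratio.
A: Δ: 0! 14! 2! / 17! → 1/2040; sum: t=0:+1/43545600 = 1/43545600; 3j²(7 1 8; -2 0 2) = Δ·Π!·Σ² = 1/34  (sign +1)
B: Δ: 0! 14! 2! / 17! → 1/2040; sum: t=0:+1/174182400 = 1/174182400; 3j²(7 1 8; -3 1 2) = Δ·Π!·Σ² = 1/136  (sign +1)
I_A²/I_B² = (1/34)/(1/136) = 4/1

4/1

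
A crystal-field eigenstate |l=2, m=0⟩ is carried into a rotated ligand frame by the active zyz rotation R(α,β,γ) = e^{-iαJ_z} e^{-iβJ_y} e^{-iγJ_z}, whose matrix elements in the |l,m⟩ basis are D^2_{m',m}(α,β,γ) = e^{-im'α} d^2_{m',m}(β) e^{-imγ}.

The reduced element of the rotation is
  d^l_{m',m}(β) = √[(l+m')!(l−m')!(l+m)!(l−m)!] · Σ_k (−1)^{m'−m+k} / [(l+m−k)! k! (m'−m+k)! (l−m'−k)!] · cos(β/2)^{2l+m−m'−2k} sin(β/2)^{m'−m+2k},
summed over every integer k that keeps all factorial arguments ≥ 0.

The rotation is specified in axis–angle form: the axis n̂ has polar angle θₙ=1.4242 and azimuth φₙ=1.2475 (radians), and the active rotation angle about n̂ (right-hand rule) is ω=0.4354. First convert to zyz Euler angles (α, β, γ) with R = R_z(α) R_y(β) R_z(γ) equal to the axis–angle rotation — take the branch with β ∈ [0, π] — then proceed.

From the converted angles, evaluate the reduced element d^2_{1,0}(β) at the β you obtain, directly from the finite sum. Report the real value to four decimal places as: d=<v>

Axis–angle → zyz. n̂ = (sinθₙcosφₙ, sinθₙsinφₙ, cosθₙ) = (+0.314286, +0.938023, +0.146072), ω = 0.4354.
R = I cosω + sinω [n̂]ₓ + (1−cosω) n̂n̂ᵀ gives
  R = [+0.915917, -0.034104, +0.399916; +0.089114, +0.988794, -0.119774; -0.391350, +0.145341, +0.908692]
β = atan2(√(R₁₃²+R₂₃²), R₃₃) = 0.430656; α = atan2(R₂₃, R₁₃) mod 2π = 5.992190; γ = atan2(R₃₂, −R₃₁) mod 2π = 0.355597
d^2_{1,0}(β=0.4307) via the finite sum:
c=cos(0.430656/2)=0.976906, s=sin(0.430656/2)=0.213668; N=√[6·1·2·2]=4.898979
k: max(0,(0)−(1))=0 … min(2+(0),2−(1))=1
  k=0: (−1)^1·4.8990/(2)·0.9769^3·0.2137^1 = -0.487948
  k=1: (−1)^2·4.8990/(2)·0.9769^1·0.2137^3 = +0.023342
d^2_{1,0}(0.4307) = -0.487948 +0.023342 = -0.464606

d=-0.4646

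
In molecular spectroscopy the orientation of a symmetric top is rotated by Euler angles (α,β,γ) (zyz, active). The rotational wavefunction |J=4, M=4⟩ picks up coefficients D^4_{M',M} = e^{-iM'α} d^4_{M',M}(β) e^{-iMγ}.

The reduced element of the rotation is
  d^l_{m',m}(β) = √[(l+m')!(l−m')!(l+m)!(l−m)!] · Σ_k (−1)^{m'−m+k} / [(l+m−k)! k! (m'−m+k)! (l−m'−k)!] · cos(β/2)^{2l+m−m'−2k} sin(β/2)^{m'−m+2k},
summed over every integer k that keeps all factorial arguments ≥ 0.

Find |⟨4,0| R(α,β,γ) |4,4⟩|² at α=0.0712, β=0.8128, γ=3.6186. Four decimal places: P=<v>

Split into d^4_{0,4}(β=0.8128) × two z-phases.
With c≡cos(β/2)=0.918550 and s≡sin(β/2)=0.395305, N=[24·24·40320·1]^{1/2}=4819.161753
k∈{4} keeps every argument non-negative
  k=4: (−1)^0·4819.1618/(576)·0.9185^4·0.3953^4 = +0.145442
d^4_{0,4}(0.8128) = +0.145442
|D^4_{0,4}|² = |d^4_{0,4}(β)|² = (+0.145442)² = 0.021153 (the z-rotation phases have unit modulus)

P=0.0212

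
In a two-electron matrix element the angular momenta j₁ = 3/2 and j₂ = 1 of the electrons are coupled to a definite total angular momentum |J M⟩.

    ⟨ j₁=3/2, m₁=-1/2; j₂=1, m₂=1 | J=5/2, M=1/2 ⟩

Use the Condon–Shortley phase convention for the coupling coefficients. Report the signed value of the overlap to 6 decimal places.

+√(3/10) ≈ +0.547723

triangle: 0!·3!·2!/6! = 12/720
(j±m)!: 1!·2!·2!·0!·3!·2! = 48
prefactor² = (2J+1)·Δ·N² = 24/5
  k=0: +1/(0!·0!·2!·2!·1!·0!) = 1/4
Σ = 1/4  ⇒  CG² = 24/5·(1/4)² = 3/10
CG = +√(3/10) = +0.547723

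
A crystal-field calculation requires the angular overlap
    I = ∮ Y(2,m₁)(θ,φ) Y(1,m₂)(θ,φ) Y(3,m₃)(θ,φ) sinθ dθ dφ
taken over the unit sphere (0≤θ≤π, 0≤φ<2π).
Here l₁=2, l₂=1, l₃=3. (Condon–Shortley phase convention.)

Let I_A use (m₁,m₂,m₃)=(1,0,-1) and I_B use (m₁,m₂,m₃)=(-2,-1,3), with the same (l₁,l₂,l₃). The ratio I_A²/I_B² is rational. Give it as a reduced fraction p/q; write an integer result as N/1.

8/15

l's match ⇒ only the (l;m) 3-j factors differ between A and B.
A: triangle coeff Δ(2,1,3) = 1/105; Σ_t [0,0]: t=0:+1/6 = 1/6; (3j)²=8/105 [(2 1 3; 1 0 -1)], sign=+1
B: triangle coeff Δ(2,1,3) = 1/105; Σ_t [0,0]: t=0:+1/48 = 1/48; (3j)²=1/7 [(2 1 3; -2 -1 3)], sign=+1
I_A²/I_B² = (8/105)/(1/7) = 8/15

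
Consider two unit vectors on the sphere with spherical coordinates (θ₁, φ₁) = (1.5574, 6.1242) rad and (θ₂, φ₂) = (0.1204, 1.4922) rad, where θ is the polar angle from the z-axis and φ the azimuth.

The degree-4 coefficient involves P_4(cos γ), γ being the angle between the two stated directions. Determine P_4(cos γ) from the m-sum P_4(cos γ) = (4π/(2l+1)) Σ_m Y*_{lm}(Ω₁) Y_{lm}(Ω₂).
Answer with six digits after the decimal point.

Addition theorem: P_4(cos γ) = (4π/9) Σ_m Y*_{lm}(Ω₁) Y_{lm}(Ω₂), m = −4…4:
  term(m=-4) = +0.000039-0.000013i   from Y*(Ω₁)=+0.355896-0.262741i, Y(Ω₂)=+0.000088+0.000028i
  term(m=-3) = +0.000009+0.000035i   from Y*(Ω₁)=+0.014892-0.007695i, Y(Ω₂)=-0.000503+0.002094i
  term(m=-2) = +0.009387-0.001522i   from Y*(Ω₁)=-0.317298+0.104435i, Y(Ω₂)=-0.028117-0.004457i
  term(m=-1) = +0.000336+0.004166i   from Y*(Ω₁)=-0.018763+0.003008i, Y(Ω₂)=+0.017269-0.219268i
  term(m=+0) = +0.248998+0.000000i   from Y*(Ω₁)=+0.316787-0.000000i, Y(Ω₂)=+0.786011+0.000000i
  term(m=+1) = +0.000336-0.004166i   from Y*(Ω₁)=+0.018763+0.003008i, Y(Ω₂)=-0.017269-0.219268i
  term(m=+2) = +0.009387+0.001522i   from Y*(Ω₁)=-0.317298-0.104435i, Y(Ω₂)=-0.028117+0.004457i
  term(m=+3) = +0.000009-0.000035i   from Y*(Ω₁)=-0.014892-0.007695i, Y(Ω₂)=+0.000503+0.002094i
  term(m=+4) = +0.000039+0.000013i   from Y*(Ω₁)=+0.355896+0.262741i, Y(Ω₂)=+0.000088-0.000028i
Total Σ_m = +0.268538+0.000000i. Multiply by 1.396263: +0.374950+0.000000i. P_4(cos γ) = 0.374950

0.374950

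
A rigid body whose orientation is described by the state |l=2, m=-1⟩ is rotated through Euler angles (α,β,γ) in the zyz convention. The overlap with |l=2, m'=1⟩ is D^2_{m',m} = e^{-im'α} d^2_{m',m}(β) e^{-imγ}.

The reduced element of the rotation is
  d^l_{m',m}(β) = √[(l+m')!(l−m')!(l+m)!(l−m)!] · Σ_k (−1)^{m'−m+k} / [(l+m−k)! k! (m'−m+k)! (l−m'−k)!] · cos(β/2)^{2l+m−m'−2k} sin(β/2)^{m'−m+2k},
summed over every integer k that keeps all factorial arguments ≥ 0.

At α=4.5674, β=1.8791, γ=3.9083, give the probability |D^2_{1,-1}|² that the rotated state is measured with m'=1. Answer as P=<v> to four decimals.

P=0.0656

Split into d^2_{1,-1}(β=1.8791) × two z-phases.
c=cos(1.879100/2)=0.590151, s=sin(1.879100/2)=0.807293; N=√[6·1·1·6]=6.000000
The bounds max(0,m−m')=0 and min(l+m,l−m')=1 give 2 terms
  k=0: (−1)^2·6.0000/(2)·0.5902^2·0.8073^2 = +0.680942
  k=1: (−1)^3·6.0000/(6)·0.5902^0·0.8073^4 = -0.424741
d^2_{1,-1}(1.8791) = +0.680942 -0.424741 = +0.256201
|D^2_{1,-1}|² = |d^2_{1,-1}(β)|² = (+0.256201)² = 0.065639 (the z-rotation phases have unit modulus)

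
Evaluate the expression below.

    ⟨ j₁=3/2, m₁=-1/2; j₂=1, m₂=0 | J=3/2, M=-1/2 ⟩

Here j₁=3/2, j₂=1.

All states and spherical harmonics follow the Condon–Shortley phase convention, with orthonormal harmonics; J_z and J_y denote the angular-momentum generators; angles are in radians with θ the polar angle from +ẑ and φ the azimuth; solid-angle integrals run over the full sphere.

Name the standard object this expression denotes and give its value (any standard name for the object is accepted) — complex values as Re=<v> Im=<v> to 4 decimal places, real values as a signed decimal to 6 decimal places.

This is a Clebsch–Gordan (vector-coupling) coefficient.
√[4·1!2!1!/5! · 1!2!1!1!1!2!] = √(4/15)
  +(−1)^0/∏(0,1,2,1,0,0)! = 1/2  (running 1/2)
  +(−1)^1/∏(1,0,1,0,1,1)! = -1  (running -1/2)
⟨..|..⟩ = √(4/15)·(-1/2) = -0.258199

Clebsch–Gordan coefficient, −√(1/15) ≈ -0.258199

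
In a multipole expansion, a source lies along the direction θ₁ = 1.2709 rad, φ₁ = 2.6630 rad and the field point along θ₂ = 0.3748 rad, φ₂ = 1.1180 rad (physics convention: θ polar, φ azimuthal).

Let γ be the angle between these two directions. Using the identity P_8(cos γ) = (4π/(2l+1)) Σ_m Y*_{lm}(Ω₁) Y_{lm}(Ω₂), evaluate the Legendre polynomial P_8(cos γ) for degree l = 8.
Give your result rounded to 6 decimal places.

Term-by-term m-sum for l=8 (normalisation 4π/17 = 0.739198):
  m=-8: (-0.27653 + 0.22691j) × (-0.00015 - 0.00008j) = 0.00006 - 0.00001j  (running Σ = 0.00006 - 0.00001j)
  m=-7: (0.43286 - 0.09161j) × (0.00005 - 0.00169j) = -0.00013 - 0.00074j  (running Σ = -0.00008 - 0.00075j)
  m=-6: (-0.08526 - 0.02360j) × (0.00990 - 0.00448j) = -0.00095 + 0.00015j  (running Σ = -0.00103 - 0.00060j)
  m=-5: (-0.23684 - 0.22004j) × (0.03823 + 0.03176j) = -0.00207 - 0.01594j  (running Σ = -0.00309 - 0.01654j)
  m=-4: (0.07348 + 0.20539j) × (-0.03939 + 0.16069j) = -0.03590 + 0.00372j  (running Σ = -0.03899 - 0.01282j)
  m=-3: (-0.03113 + 0.22919j) × (-0.37937 + 0.08181j) = -0.00694 - 0.08949j  (running Σ = -0.04593 - 0.10231j)
  m=-2: (0.15018 - 0.21323j) × (-0.35233 - 0.44913j) = -0.14868 + 0.00768j  (running Σ = -0.19461 - 0.09463j)
  m=-1: (0.16513 - 0.08567j) × (0.13864 - 0.28496j) = -0.00152 - 0.05893j  (running Σ = -0.19613 - 0.15357j)
  m=0: (-0.27072 + 0.00000j) × (-0.37298 + 0.00000j) = 0.10097 + 0.00000j  (running Σ = -0.09516 - 0.15357j)
  m=1: (-0.16513 - 0.08567j) × (-0.13864 - 0.28496j) = -0.00152 + 0.05893j  (running Σ = -0.09668 - 0.09463j)
  m=2: (0.15018 + 0.21323j) × (-0.35233 + 0.44913j) = -0.14868 - 0.00768j  (running Σ = -0.24536 - 0.10231j)
  m=3: (0.03113 + 0.22919j) × (0.37937 + 0.08181j) = -0.00694 + 0.08949j  (running Σ = -0.25230 - 0.01282j)
  m=4: (0.07348 - 0.20539j) × (-0.03939 - 0.16069j) = -0.03590 - 0.00372j  (running Σ = -0.28820 - 0.01654j)
  m=5: (0.23684 - 0.22004j) × (-0.03823 + 0.03176j) = -0.00207 + 0.01594j  (running Σ = -0.29026 - 0.00060j)
  m=6: (-0.08526 + 0.02360j) × (0.00990 + 0.00448j) = -0.00095 - 0.00015j  (running Σ = -0.29121 - 0.00075j)
  m=7: (-0.43286 - 0.09161j) × (-0.00005 - 0.00169j) = -0.00013 + 0.00074j  (running Σ = -0.29135 - 0.00001j)
  m=8: (-0.27653 - 0.22691j) × (-0.00015 + 0.00008j) = 0.00006 + 0.00001j  (running Σ = -0.29129 - 0.00000j)
Σ over m = -0.29129 - 0.00000j; ×(4π/17) → -0.21532 - 0.00000j. Real part: -0.215321

-0.215321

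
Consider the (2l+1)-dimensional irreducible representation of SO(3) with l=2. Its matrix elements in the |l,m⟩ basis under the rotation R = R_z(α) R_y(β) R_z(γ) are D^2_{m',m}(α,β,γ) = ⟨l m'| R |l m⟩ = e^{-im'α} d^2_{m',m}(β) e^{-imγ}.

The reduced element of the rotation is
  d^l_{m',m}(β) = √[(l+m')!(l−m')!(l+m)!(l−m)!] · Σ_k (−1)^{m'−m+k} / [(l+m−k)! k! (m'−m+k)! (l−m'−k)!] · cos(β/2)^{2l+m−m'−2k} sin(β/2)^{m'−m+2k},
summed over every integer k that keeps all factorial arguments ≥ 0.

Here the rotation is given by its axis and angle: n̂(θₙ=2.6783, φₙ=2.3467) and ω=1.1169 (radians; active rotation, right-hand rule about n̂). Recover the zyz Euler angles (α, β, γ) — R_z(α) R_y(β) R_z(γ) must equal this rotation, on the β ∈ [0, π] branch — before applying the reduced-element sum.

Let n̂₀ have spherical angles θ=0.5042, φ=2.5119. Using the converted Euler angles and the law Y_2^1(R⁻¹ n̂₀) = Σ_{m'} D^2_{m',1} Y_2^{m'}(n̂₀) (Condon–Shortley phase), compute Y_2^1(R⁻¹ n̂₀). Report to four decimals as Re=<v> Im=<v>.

Axis–angle → zyz. n̂ = (sinθₙcosφₙ, sinθₙsinφₙ, cosθₙ) = (-0.312989, +0.318989, -0.894586), ω = 1.1169.
R = I cosω + sinω [n̂]ₓ + (1−cosω) n̂n̂ᵀ gives
  R = [+0.493479, +0.747942, +0.443916; -0.860068, +0.495609, +0.121057; -0.129465, -0.441537, +0.887854]
β = atan2(√(R₁₃²+R₂₃²), R₃₃) = 0.478137; α = atan2(R₂₃, R₁₃) mod 2π = 0.266230; γ = atan2(R₃₂, −R₃₁) mod 2π = 4.997608
Need the full column D^2_{m',1} for m'=−2..2 at α=0.2662, β=0.4781, γ=4.9976.
cos(β/2)=0.971559, sin(β/2)=0.236798
d^2_{-2,1}: single k=3 term ⇒ +0.025801;  D = -0.006314+0.025016i
d^2_{-1,1}: k∈[2..3] ⇒ +0.158787 -0.003144 = +0.155643;  D = +0.002955+0.155615i
d^2_{0,1}: k∈[1..2] ⇒ +0.531938 -0.031599 = +0.500338;  D = +0.140779+0.480125i
d^2_{1,1}: k∈[0..1] ⇒ +0.890998 -0.158787 = +0.732211;  D = +0.383621+0.623672i
d^2_{2,1}: single k=0 term ⇒ -0.434325;  D = -0.316867-0.297042i
Y_2^{m'}(θ=0.5042,φ=2.5119) and Σ D·Y over m':
  (-0.0063+0.0250i)·(+0.0276+0.0858i)  (+0.0030+0.1556i)·(-0.2641-0.1924i)  (+0.1408+0.4801i)·(+0.4100+0.0000i)  (+0.3836+0.6237i)·(+0.2641-0.1924i)  (-0.3169-0.2970i)·(+0.0276-0.0858i)
Y_2^1(R⁻¹ n̂) = +0.271649+0.265190i

Re=0.2716 Im=0.2652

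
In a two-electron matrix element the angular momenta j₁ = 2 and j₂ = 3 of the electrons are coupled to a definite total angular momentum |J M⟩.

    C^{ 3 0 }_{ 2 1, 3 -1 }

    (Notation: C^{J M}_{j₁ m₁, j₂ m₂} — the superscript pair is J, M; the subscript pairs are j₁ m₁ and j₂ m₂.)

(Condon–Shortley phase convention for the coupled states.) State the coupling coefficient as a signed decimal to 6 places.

+0.182574  (= +√(1/30))

triangle: 2!·2!·4!/9! = 96/362880
(j±m)!: 3!·1!·2!·4!·3!·3! = 10368
prefactor² = (2J+1)·Δ·N² = 96/5
  k=0: +1/(0!·2!·1!·2!·1!·2!) = 1/8
  k=1: −1/(1!·1!·0!·1!·2!·3!) = -1/12
Σ = 1/24  ⇒  CG² = 96/5·(1/24)² = 1/30
CG = +√(1/30) = +0.182574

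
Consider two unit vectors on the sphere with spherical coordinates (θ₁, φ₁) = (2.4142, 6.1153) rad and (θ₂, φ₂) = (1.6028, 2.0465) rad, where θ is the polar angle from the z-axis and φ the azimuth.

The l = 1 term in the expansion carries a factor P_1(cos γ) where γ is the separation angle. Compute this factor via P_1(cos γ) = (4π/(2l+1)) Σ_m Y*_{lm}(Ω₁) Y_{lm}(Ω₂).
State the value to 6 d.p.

-0.374897

Addition theorem: P_1(cos γ) = (4π/3) Σ_m Y*_{lm}(Ω₁) Y_{lm}(Ω₂), m = −1…1:
  term(m=-1) = (-0.047603, -0.063459)   from Y*(Ω₁)=(0.226498, -0.038387), Y(Ω₂)=(-0.158143, -0.306977)
  term(m=+0) = (0.005706, 0.000000)   from Y*(Ω₁)=(-0.364942, -0.000000), Y(Ω₂)=(-0.015634, 0.000000)
  term(m=+1) = (-0.047603, 0.063459)   from Y*(Ω₁)=(-0.226498, -0.038387), Y(Ω₂)=(0.158143, -0.306977)
Σ over m = (-0.089500, 0.000000); ×(4π/3) → (-0.374897, 0.000000). Real part: -0.374897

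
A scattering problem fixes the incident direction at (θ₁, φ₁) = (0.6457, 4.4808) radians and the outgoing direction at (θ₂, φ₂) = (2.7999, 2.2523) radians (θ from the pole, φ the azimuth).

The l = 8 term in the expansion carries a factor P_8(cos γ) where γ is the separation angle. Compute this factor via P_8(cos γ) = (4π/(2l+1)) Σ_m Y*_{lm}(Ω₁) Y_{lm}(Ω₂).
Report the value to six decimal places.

-0.371461

Expand P_8 via completeness: Σ_{m} conj(Y_{8,m}) at Ω₁ times Y_{8,m} at Ω₂ —
  [-8]  conj(Y_{8,-8})(Ω₁) = (-0.002465, -0.008512) ; Y_{8,-8}(Ω₂) = (0.000055, 0.000061) ; Δ = (0.000000, -0.000001)
  [-7]  conj(Y_{8,-7})(Ω₁) = (0.046990, -0.002367) ; Y_{8,-7}(Ω₂) = (0.000920, -0.000054) ; Δ = (0.000043, -0.000005)
  [-6]  conj(Y_{8,-6})(Ω₁) = (-0.027607, 0.150633) ; Y_{8,-6}(Ω₂) = (0.003831, -0.005328) ; Δ = (0.000697, 0.000724)
  [-5]  conj(Y_{8,-5})(Ω₁) = (-0.308313, -0.135049) ; Y_{8,-5}(Ω₂) = (-0.008774, -0.032213) ; Δ = (-0.001645, 0.011117)
  [-4]  conj(Y_{8,-4})(Ω₁) = (0.289495, -0.385239) ; Y_{8,-4}(Ω₂) = (-0.113707, -0.050176) ; Δ = (-0.052247, 0.029278)
  [-3]  conj(Y_{8,-3})(Ω₁) = (0.222284, 0.266725) ; Y_{8,-3}(Ω₂) = (-0.293525, 0.150475) ; Δ = (-0.105381, -0.044842)
  [-2]  conj(Y_{8,-2})(Ω₁) = (0.106568, -0.053221) ; Y_{8,-2}(Ω₂) = (-0.116863, 0.554296) ; Δ = (0.017047, 0.065290)
  [-1]  conj(Y_{8,-1})(Ω₁) = (0.094731, 0.401708) ; Y_{8,-1}(Ω₂) = (0.277962, 0.342676) ; Δ = (-0.111324, 0.144122)
  [+0]  conj(Y_{8,0})(Ω₁) = (-0.011662, -0.000000) ; Y_{8,0}(Ω₂) = (-0.266128, 0.000000) ; Δ = (0.003104, 0.000000)
  [+1]  conj(Y_{8,1})(Ω₁) = (-0.094731, 0.401708) ; Y_{8,1}(Ω₂) = (-0.277962, 0.342676) ; Δ = (-0.111324, -0.144122)
  [+2]  conj(Y_{8,2})(Ω₁) = (0.106568, 0.053221) ; Y_{8,2}(Ω₂) = (-0.116863, -0.554296) ; Δ = (0.017047, -0.065290)
  [+3]  conj(Y_{8,3})(Ω₁) = (-0.222284, 0.266725) ; Y_{8,3}(Ω₂) = (0.293525, 0.150475) ; Δ = (-0.105381, 0.044842)
  [+4]  conj(Y_{8,4})(Ω₁) = (0.289495, 0.385239) ; Y_{8,4}(Ω₂) = (-0.113707, 0.050176) ; Δ = (-0.052247, -0.029278)
  [+5]  conj(Y_{8,5})(Ω₁) = (0.308313, -0.135049) ; Y_{8,5}(Ω₂) = (0.008774, -0.032213) ; Δ = (-0.001645, -0.011117)
  [+6]  conj(Y_{8,6})(Ω₁) = (-0.027607, -0.150633) ; Y_{8,6}(Ω₂) = (0.003831, 0.005328) ; Δ = (0.000697, -0.000724)
  [+7]  conj(Y_{8,7})(Ω₁) = (-0.046990, -0.002367) ; Y_{8,7}(Ω₂) = (-0.000920, -0.000054) ; Δ = (0.000043, 0.000005)
  [+8]  conj(Y_{8,8})(Ω₁) = (-0.002465, 0.008512) ; Y_{8,8}(Ω₂) = (0.000055, -0.000061) ; Δ = (0.000000, 0.000001)
Accumulated sum (-0.502519, 0.000000); after 4π/(2l+1) scaling, (-0.371461, 0.000000) ⇒ P_8 = -0.371461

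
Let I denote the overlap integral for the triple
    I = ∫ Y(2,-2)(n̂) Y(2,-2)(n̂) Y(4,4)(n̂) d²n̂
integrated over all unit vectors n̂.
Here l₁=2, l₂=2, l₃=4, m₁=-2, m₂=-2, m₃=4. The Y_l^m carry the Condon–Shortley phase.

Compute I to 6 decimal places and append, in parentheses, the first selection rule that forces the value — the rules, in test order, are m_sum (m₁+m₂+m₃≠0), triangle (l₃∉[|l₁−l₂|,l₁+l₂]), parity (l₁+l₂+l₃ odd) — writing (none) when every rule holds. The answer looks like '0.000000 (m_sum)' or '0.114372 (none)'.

m-sum 0 ✓  L=8 even ✓  0≤4≤4 ✓
Π(2lᵢ+1) = 5×5×9 = 225
triangle coeff Δ(2,2,4) = 1/630
Σ_t [0,0]: t=0:+1/16 = 1/16
(3j)²=2/35 [(2 2 4; 0 0 0)], sign=+1
Σ_t [0,0]: t=0:+1/576 = 1/576
(3j)²=1/9 [(2 2 4; -2 -2 4)], sign=+1
⇒ 4πI² = 10/7
I = (+1)√(10/7/(4π)) = 0.33716777
No selection rule forces the value: the integral is nonzero (none).

0.337168 (none)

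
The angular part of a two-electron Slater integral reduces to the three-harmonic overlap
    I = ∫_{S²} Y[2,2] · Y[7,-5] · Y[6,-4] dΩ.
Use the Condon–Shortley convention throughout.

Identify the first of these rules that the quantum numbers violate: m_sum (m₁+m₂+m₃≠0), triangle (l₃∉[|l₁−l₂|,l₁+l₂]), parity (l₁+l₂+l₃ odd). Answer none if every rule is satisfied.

m_sum

azimuthal sum: 2 − 5 − 4 = -7  ✗
5 ≤ 6 ≤ 9 (triangle on l)
L = 2 + 7 + 6 = 15 (odd)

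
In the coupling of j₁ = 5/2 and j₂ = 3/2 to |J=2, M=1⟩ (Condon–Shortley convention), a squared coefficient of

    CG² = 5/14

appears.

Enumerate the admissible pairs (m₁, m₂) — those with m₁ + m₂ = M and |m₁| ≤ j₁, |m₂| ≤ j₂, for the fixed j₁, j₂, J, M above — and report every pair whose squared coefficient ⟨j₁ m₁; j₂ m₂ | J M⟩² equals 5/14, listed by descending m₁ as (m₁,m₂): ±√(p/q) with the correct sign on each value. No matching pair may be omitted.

Admissible pairs with m₁+m₂ = M = 1: (-1/2,3/2), (1/2,1/2), (3/2,-1/2), (5/2,-3/2)
  (m₁,m₂)=(5/2,-3/2): CG² = 5/14, CG = +√(5/14)   ← matches the target
  (m₁,m₂)=(3/2,-1/2): CG² = 1/42, CG = +√(1/42)
  (m₁,m₂)=(1/2,1/2): CG² = 25/84, CG = −√(25/84)
  (m₁,m₂)=(-1/2,3/2): CG² = 9/28, CG = +√(9/28)
Pairs with CG² = 5/14: (5/2,-3/2): +√(5/14)

(5/2,-3/2): +√(5/14)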